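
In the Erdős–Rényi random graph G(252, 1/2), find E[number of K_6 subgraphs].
E[# K_6] = C(252, 6) · (1/2)^C(6, 2) = 334988390100 / 2^15 = 83747097525/8192 ≈ 10223034.365845

For each 6-subset S of vertices (there are C(252, 6) = 334988390100 such S), let X_S = 1 if S induces a K_6 (all C(6, 2) = 15 edges present). Then P(X_S = 1) = (1/2)^15 = 1/32768. By linearity of expectation, E[# K_6] = C(252, 6) · (1/2)^15 = 334988390100 / 32768 = 83747097525/8192 ≈ 10223034.365845.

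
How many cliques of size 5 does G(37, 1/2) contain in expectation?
E[# K_5] = C(37, 5) · (1/2)^C(5, 2) = 435897 / 2^10 ≈ 425.680664

For each 5-subset S of vertices (there are C(37, 5) = 435897 such S), let X_S = 1 if S induces a K_5 (all C(5, 2) = 10 edges present). Then P(X_S = 1) = (1/2)^10 = 1/1024. By linearity of expectation, E[# K_5] = C(37, 5) · (1/2)^10 = 435897 / 1024 ≈ 425.680664.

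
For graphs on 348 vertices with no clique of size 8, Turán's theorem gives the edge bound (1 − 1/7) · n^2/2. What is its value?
Turán density bound = (6/7) · 348^2/2 = 363312/7 ≈ 51901.7143

Turán's theorem: ex(n, K_{r+1}) is achieved by the complete r-partite Turán graph T(n, r) with parts as balanced as possible, and is at most (1 − 1/r) · n^2/2. For r = 7, n = 348: the density bound is (6/7) · 121104/2 = 363312/7 ≈ 51901.7143. The integer-valued extremum is e(T(348, 7)) = 51901, which is strictly less than the density bound 363312/7 since 7 ∤ 348 (the parts of T(348, 7) cannot all be equal).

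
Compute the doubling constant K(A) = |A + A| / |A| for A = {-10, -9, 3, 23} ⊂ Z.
K = |A + A| / |A| = 10/4 = 5/2

Enumerate A + A = {a + b : a, b ∈ A}. With |A| = 4, there are |A|^2 = 16 ordered sum pairs; collecting distinct values, A + A = {-20, -19, -18, -7, -6, 6, 13, 14, 26, 46}, so |A + A| = 10. Thus K = 10/4 = 5/2. For comparison, the minimum possible |A + A| over all 4-element sets is 2·4 − 1 = 7 (so min K = 7/4), attained only by arithmetic progressions.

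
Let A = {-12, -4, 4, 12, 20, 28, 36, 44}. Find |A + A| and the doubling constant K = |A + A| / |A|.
K = |A + A| / |A| = 15/8

Enumerate A + A = {a + b : a, b ∈ A}. With |A| = 8, there are |A|^2 = 64 ordered sum pairs; collecting distinct values, A + A = {-24, -16, -8, 0, 8, 16, 24, 32, 40, 48, 56, 64, 72, 80, 88}, so |A + A| = 15. Thus K = 15/8. Here |A + A| = 2|A| − 1 = 15, the minimum possible — so K = 15/8 is minimal, which holds iff A is an arithmetic progression.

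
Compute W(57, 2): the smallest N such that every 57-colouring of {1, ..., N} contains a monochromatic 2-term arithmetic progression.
W(57, 2) = 57 + 1 = 58

A 2-term AP is any pair of integers, so a monochromatic 2-AP exists iff some colour is used at least twice. With 57 colours, the colouring i ↦ i on {1, ..., 57} uses each colour once, avoiding any monochromatic pair, so W(57, 2) > 57. For {1, ..., 58}, pigeonhole forces two integers of the same colour, which form a monochromatic 2-AP. Hence W(57, 2) = 58.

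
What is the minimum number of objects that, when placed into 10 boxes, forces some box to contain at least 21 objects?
n = (21 − 1)·10 + 1 = 201

By the generalised pigeonhole principle, to guarantee some box contains ≥ r objects we need more than (r − 1) · k objects total. Threshold: n = (r − 1) · k + 1. With r = 21 and k = 10: n = 20 · 10 + 1 = 200 + 1 = 201. For n = 200 = 20 · 10, we can put exactly 20 objects in every box, avoiding 21 in any single one — so 201 is tight.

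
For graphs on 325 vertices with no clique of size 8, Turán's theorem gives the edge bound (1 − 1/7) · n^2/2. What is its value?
Turán density bound = (6/7) · 325^2/2 = 316875/7 ≈ 45267.8571

Turán's theorem: ex(n, K_{r+1}) is achieved by the complete r-partite Turán graph T(n, r) with parts as balanced as possible, and is at most (1 − 1/r) · n^2/2. For r = 7, n = 325: the density bound is (6/7) · 105625/2 = 316875/7 ≈ 45267.8571. The integer-valued extremum is e(T(325, 7)) = 45267, which is strictly less than the density bound 316875/7 since 7 ∤ 325 (the parts of T(325, 7) cannot all be equal).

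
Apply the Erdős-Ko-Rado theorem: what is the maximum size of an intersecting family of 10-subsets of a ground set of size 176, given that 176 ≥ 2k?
max |F| = C(175, 9) = 344156759134825

The Erdős-Ko-Rado theorem states: for n ≥ 2k, an intersecting family of k-subsets of an n-element set has size at most C(n − 1, k − 1), with equality for 'star' families {A ⊆ [n] : |A| = k, i ∈ A} (fix an element i). For n = 176, k = 10: C(175, 9) = 344156759134825.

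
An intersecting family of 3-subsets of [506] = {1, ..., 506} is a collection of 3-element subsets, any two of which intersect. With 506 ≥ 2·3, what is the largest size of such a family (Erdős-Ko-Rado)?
max |F| = C(505, 2) = 127260

Erdős-Ko-Rado (1961): when n ≥ 2k, max |F| = C(n−1, k−1). The bound is attained by the star {A : i ∈ A} for any fixed i ∈ [n]. Here C(506−1, 3−1) = C(505, 2) = 127260.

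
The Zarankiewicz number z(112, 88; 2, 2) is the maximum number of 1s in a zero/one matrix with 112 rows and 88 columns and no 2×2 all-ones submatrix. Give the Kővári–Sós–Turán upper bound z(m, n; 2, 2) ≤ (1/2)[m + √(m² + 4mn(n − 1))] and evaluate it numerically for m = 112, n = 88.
z(112, 88; 2, 2) ≤ (1/2)[112 + √(112² + 4·112·88·87)] = (1/2)[112 + √3442432] = 983.6896

Kővári–Sós–Turán: let r_1, ..., r_112 be the row sums and z = Σ r_i the total number of 1s. Each pair of columns can share at most one row with both entries 1 (else a 2×2 all-ones block appears), so Σ_i C(r_i, 2) ≤ C(88, 2) = 3828. By convexity Σ_i C(r_i, 2) ≥ 112·C(z/112, 2) = z(z − 112)/(2·112), giving z² − 112z − 112·88·87 ≤ 0 and hence z ≤ (1/2)[112 + √(12544 + 4·857472)] = (1/2)[112 + √3442432] ≈ (1/2)(112 + 1855.3792) = 983.6896.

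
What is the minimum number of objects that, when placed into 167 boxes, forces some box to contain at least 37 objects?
n = (37 − 1)·167 + 1 = 6013

By the generalised pigeonhole principle, to guarantee some box contains ≥ r objects we need more than (r − 1) · k objects total. Threshold: n = (r − 1) · k + 1. With r = 37 and k = 167: n = 36 · 167 + 1 = 6012 + 1 = 6013. For n = 6012 = 36 · 167, we can put exactly 36 objects in every box, avoiding 37 in any single one — so 6013 is tight.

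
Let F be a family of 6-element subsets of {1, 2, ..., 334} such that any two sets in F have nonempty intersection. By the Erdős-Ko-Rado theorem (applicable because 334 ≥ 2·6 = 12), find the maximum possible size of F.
max |F| = C(333, 5) = 33108454071

Erdős-Ko-Rado (1961): when n ≥ 2k, max |F| = C(n−1, k−1). The bound is attained by the star {A : i ∈ A} for any fixed i ∈ [n]. Here C(334−1, 6−1) = C(333, 5) = 33108454071.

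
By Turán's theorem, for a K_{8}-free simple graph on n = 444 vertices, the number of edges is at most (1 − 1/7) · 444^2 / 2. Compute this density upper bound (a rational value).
Turán density bound = (6/7) · 444^2/2 = 591408/7 ≈ 84486.8571

Turán's theorem: ex(n, K_{r+1}) is achieved by the complete r-partite Turán graph T(n, r) with parts as balanced as possible, and is at most (1 − 1/r) · n^2/2. For r = 7, n = 444: the density bound is (6/7) · 197136/2 = 591408/7 ≈ 84486.8571. The integer-valued extremum is e(T(444, 7)) = 84486, which is strictly less than the density bound 591408/7 since 7 ∤ 444 (the parts of T(444, 7) cannot all be equal).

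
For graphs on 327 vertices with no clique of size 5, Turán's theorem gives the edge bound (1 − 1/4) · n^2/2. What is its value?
Turán density bound = (3/4) · 327^2/2 = 320787/8 ≈ 40098.375

Turán's theorem: ex(n, K_{r+1}) is achieved by the complete r-partite Turán graph T(n, r) with parts as balanced as possible, and is at most (1 − 1/r) · n^2/2. For r = 4, n = 327: the density bound is (3/4) · 106929/2 = 320787/8 ≈ 40098.375. The integer-valued extremum is e(T(327, 4)) = 40098, which is strictly less than the density bound 320787/8 since 4 ∤ 327 (the parts of T(327, 4) cannot all be equal).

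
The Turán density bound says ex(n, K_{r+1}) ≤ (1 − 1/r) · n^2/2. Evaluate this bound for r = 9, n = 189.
Turán density bound = (8/9) · 189^2/2 = 15876

Turán's theorem: ex(n, K_{r+1}) is achieved by the complete r-partite Turán graph T(n, r) with parts as balanced as possible, and is at most (1 − 1/r) · n^2/2. For r = 9, n = 189: the density bound is (8/9) · 35721/2 = 15876. Since 9 ∣ 189, the Turán graph T(189, 9) has parts of equal size 21, and its edge count e(T(189, 9)) = 15876 attains the density bound exactly.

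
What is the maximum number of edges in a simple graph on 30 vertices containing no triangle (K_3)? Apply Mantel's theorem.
ex(30, K_3) = ⌊30^2/4⌋ = 225

Mantel (1907): a triangle-free graph on n vertices has at most ⌊n^2/4⌋ edges, with equality for the complete bipartite graph K_{⌊n/2⌋, ⌈n/2⌉}. For n = 30: ⌊30^2/4⌋ = ⌊900/4⌋ = 225. The extremal graph is K_{15, 15}, which has 15·15 = 225 edges.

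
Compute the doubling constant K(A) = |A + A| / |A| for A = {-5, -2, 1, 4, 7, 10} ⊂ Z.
K = |A + A| / |A| = 11/6

Enumerate A + A = {a + b : a, b ∈ A}. With |A| = 6, there are |A|^2 = 36 ordered sum pairs; collecting distinct values, A + A = {-10, -7, -4, -1, 2, 5, 8, 11, 14, 17, 20}, so |A + A| = 11. Thus K = 11/6. Here |A + A| = 2|A| − 1 = 11, the minimum possible — so K = 11/6 is minimal, which holds iff A is an arithmetic progression.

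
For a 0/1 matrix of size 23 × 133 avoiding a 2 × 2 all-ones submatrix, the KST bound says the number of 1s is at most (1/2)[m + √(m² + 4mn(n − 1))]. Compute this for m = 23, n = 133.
z(23, 133; 2, 2) ≤ (1/2)[23 + √(23² + 4·23·133·132)] = (1/2)[23 + √1615681] = 647.0472

Kővári–Sós–Turán: let r_1, ..., r_23 be the row sums and z = Σ r_i the total number of 1s. Each pair of columns can share at most one row with both entries 1 (else a 2×2 all-ones block appears), so Σ_i C(r_i, 2) ≤ C(133, 2) = 8778. By convexity Σ_i C(r_i, 2) ≥ 23·C(z/23, 2) = z(z − 23)/(2·23), giving z² − 23z − 23·133·132 ≤ 0 and hence z ≤ (1/2)[23 + √(529 + 4·403788)] = (1/2)[23 + √1615681] ≈ (1/2)(23 + 1271.0944) = 647.0472.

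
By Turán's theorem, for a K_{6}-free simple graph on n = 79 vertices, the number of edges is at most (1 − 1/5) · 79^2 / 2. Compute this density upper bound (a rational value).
Turán density bound = (4/5) · 79^2/2 = 12482/5 ≈ 2496.4

Turán's theorem: ex(n, K_{r+1}) is achieved by the complete r-partite Turán graph T(n, r) with parts as balanced as possible, and is at most (1 − 1/r) · n^2/2. For r = 5, n = 79: the density bound is (4/5) · 6241/2 = 12482/5 ≈ 2496.4. The integer-valued extremum is e(T(79, 5)) = 2496, which is strictly less than the density bound 12482/5 since 5 ∤ 79 (the parts of T(79, 5) cannot all be equal).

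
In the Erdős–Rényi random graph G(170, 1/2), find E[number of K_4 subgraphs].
E[# K_4] = C(170, 4) · (1/2)^C(4, 2) = 33585370 / 2^6 = 16792685/32 = 524771.40625

For each 4-subset S of vertices (there are C(170, 4) = 33585370 such S), let X_S = 1 if S induces a K_4 (all C(4, 2) = 6 edges present). Then P(X_S = 1) = (1/2)^6 = 1/64. By linearity of expectation, E[# K_4] = C(170, 4) · (1/2)^6 = 33585370 / 64 = 16792685/32 = 524771.40625.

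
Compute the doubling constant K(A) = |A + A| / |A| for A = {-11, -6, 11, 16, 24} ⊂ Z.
K = |A + A| / |A| = 14/5

Enumerate A + A = {a + b : a, b ∈ A}. With |A| = 5, there are |A|^2 = 25 ordered sum pairs; collecting distinct values, A + A = {-22, -17, -12, 0, 5, 10, 13, 18, 22, 27, 32, 35, 40, 48}, so |A + A| = 14. Thus K = 14/5. For comparison, the minimum possible |A + A| over all 5-element sets is 2·5 − 1 = 9 (so min K = 9/5), attained only by arithmetic progressions.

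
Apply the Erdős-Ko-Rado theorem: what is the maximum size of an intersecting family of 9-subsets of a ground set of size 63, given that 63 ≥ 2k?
max |F| = C(62, 8) = 3381098545

Erdős-Ko-Rado (1961): when n ≥ 2k, max |F| = C(n−1, k−1). The bound is attained by the star {A : i ∈ A} for any fixed i ∈ [n]. Here C(63−1, 9−1) = C(62, 8) = 3381098545.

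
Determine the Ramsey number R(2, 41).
R(2, 41) = 41

R(2, k) = k for all k ≥ 2: in a 2-colouring of K_k, either some edge is red (a red K_2) or all edges are blue (a blue K_k). And K_{40} coloured all-blue has no blue K_41, so R(2, 41) > 40. Hence R(2, 41) = 41.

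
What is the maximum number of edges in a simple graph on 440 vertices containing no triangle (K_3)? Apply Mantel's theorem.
ex(440, K_3) = ⌊440^2/4⌋ = 48400

Mantel (1907): a triangle-free graph on n vertices has at most ⌊n^2/4⌋ edges, with equality for the complete bipartite graph K_{⌊n/2⌋, ⌈n/2⌉}. For n = 440: ⌊440^2/4⌋ = ⌊193600/4⌋ = 48400. The extremal graph is K_{220, 220}, which has 220·220 = 48400 edges.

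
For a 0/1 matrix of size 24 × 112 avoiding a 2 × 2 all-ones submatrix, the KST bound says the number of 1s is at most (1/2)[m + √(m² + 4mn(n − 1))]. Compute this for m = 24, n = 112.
z(24, 112; 2, 2) ≤ (1/2)[24 + √(24² + 4·24·112·111)] = (1/2)[24 + √1194048] = 558.3625

Kővári–Sós–Turán: let r_1, ..., r_24 be the row sums and z = Σ r_i the total number of 1s. Each pair of columns can share at most one row with both entries 1 (else a 2×2 all-ones block appears), so Σ_i C(r_i, 2) ≤ C(112, 2) = 6216. By convexity Σ_i C(r_i, 2) ≥ 24·C(z/24, 2) = z(z − 24)/(2·24), giving z² − 24z − 24·112·111 ≤ 0 and hence z ≤ (1/2)[24 + √(576 + 4·298368)] = (1/2)[24 + √1194048] ≈ (1/2)(24 + 1092.725) = 558.3625.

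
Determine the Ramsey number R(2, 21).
R(2, 21) = 21

R(2, k) = k for all k ≥ 2: in a 2-colouring of K_k, either some edge is red (a red K_2) or all edges are blue (a blue K_k). And K_{20} coloured all-blue has no blue K_21, so R(2, 21) > 20. Hence R(2, 21) = 21.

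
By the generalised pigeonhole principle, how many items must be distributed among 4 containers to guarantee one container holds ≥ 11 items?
n = (11 − 1)·4 + 1 = 41

By the generalised pigeonhole principle, to guarantee some box contains ≥ r objects we need more than (r − 1) · k objects total. Threshold: n = (r − 1) · k + 1. With r = 11 and k = 4: n = 10 · 4 + 1 = 40 + 1 = 41. For n = 40 = 10 · 4, we can put exactly 10 objects in every box, avoiding 11 in any single one — so 41 is tight.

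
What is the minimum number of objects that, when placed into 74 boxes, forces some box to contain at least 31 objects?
n = (31 − 1)·74 + 1 = 2221

By the generalised pigeonhole principle, to guarantee some box contains ≥ r objects we need more than (r − 1) · k objects total. Threshold: n = (r − 1) · k + 1. With r = 31 and k = 74: n = 30 · 74 + 1 = 2220 + 1 = 2221. For n = 2220 = 30 · 74, we can put exactly 30 objects in every box, avoiding 31 in any single one — so 2221 is tight.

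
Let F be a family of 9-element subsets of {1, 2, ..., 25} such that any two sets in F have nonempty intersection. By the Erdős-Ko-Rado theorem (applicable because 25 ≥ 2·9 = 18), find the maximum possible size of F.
max |F| = C(24, 8) = 735471

Erdős-Ko-Rado (1961): when n ≥ 2k, max |F| = C(n−1, k−1). The bound is attained by the star {A : i ∈ A} for any fixed i ∈ [n]. Here C(25−1, 9−1) = C(24, 8) = 735471.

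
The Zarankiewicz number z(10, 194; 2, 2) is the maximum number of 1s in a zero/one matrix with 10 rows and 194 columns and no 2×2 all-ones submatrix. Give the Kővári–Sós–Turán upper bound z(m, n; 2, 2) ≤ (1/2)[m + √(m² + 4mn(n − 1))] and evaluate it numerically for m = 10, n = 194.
z(10, 194; 2, 2) ≤ (1/2)[10 + √(10² + 4·10·194·193)] = (1/2)[10 + √1497780] = 616.9191

Kővári–Sós–Turán: let r_1, ..., r_10 be the row sums and z = Σ r_i the total number of 1s. Each pair of columns can share at most one row with both entries 1 (else a 2×2 all-ones block appears), so Σ_i C(r_i, 2) ≤ C(194, 2) = 18721. By convexity Σ_i C(r_i, 2) ≥ 10·C(z/10, 2) = z(z − 10)/(2·10), giving z² − 10z − 10·194·193 ≤ 0 and hence z ≤ (1/2)[10 + √(100 + 4·374420)] = (1/2)[10 + √1497780] ≈ (1/2)(10 + 1223.8382) = 616.9191.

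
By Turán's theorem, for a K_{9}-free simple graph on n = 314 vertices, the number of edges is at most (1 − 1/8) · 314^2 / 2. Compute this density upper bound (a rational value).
Turán density bound = (7/8) · 314^2/2 = 172543/4 ≈ 43135.75

Turán's theorem: ex(n, K_{r+1}) is achieved by the complete r-partite Turán graph T(n, r) with parts as balanced as possible, and is at most (1 − 1/r) · n^2/2. For r = 8, n = 314: the density bound is (7/8) · 98596/2 = 172543/4 ≈ 43135.75. The integer-valued extremum is e(T(314, 8)) = 43135, which is strictly less than the density bound 172543/4 since 8 ∤ 314 (the parts of T(314, 8) cannot all be equal).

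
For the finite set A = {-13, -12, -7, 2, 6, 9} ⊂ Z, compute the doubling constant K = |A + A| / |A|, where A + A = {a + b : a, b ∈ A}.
K = |A + A| / |A| = 21/6 = 7/2

Enumerate A + A = {a + b : a, b ∈ A}. With |A| = 6, there are |A|^2 = 36 ordered sum pairs; collecting distinct values, A + A = {-26, -25, -24, -20, -19, -14, -11, -10, -7, -6, -5, -4, -3, -1, 2, 4, 8, 11, 12, 15, 18}, so |A + A| = 21. Thus K = 21/6 = 7/2. For comparison, the minimum possible |A + A| over all 6-element sets is 2·6 − 1 = 11 (so min K = 11/6), attained only by arithmetic progressions.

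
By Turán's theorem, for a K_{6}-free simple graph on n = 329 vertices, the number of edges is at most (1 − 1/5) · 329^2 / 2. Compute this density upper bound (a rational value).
Turán density bound = (4/5) · 329^2/2 = 216482/5 ≈ 43296.4

Turán's theorem: ex(n, K_{r+1}) is achieved by the complete r-partite Turán graph T(n, r) with parts as balanced as possible, and is at most (1 − 1/r) · n^2/2. For r = 5, n = 329: the density bound is (4/5) · 108241/2 = 216482/5 ≈ 43296.4. The integer-valued extremum is e(T(329, 5)) = 43296, which is strictly less than the density bound 216482/5 since 5 ∤ 329 (the parts of T(329, 5) cannot all be equal).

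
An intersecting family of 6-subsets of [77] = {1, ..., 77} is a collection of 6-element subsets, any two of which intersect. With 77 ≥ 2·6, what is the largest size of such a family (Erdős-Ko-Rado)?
max |F| = C(76, 5) = 18474840

Erdős-Ko-Rado (1961): when n ≥ 2k, max |F| = C(n−1, k−1). The bound is attained by the star {A : i ∈ A} for any fixed i ∈ [n]. Here C(77−1, 6−1) = C(76, 5) = 18474840.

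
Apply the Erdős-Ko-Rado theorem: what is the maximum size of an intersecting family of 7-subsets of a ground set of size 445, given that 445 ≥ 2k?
max |F| = C(444, 6) = 10285662158772

Erdős-Ko-Rado (1961): when n ≥ 2k, max |F| = C(n−1, k−1). The bound is attained by the star {A : i ∈ A} for any fixed i ∈ [n]. Here C(445−1, 7−1) = C(444, 6) = 10285662158772.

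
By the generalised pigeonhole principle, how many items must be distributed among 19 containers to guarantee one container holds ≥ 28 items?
n = (28 − 1)·19 + 1 = 514

By the generalised pigeonhole principle, to guarantee some box contains ≥ r objects we need more than (r − 1) · k objects total. Threshold: n = (r − 1) · k + 1. With r = 28 and k = 19: n = 27 · 19 + 1 = 513 + 1 = 514. For n = 513 = 27 · 19, we can put exactly 27 objects in every box, avoiding 28 in any single one — so 514 is tight.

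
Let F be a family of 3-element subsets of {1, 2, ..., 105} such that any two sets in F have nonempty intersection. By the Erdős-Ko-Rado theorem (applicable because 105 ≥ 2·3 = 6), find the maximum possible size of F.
max |F| = C(104, 2) = 5356

Erdős-Ko-Rado (1961): when n ≥ 2k, max |F| = C(n−1, k−1). The bound is attained by the star {A : i ∈ A} for any fixed i ∈ [n]. Here C(105−1, 3−1) = C(104, 2) = 5356.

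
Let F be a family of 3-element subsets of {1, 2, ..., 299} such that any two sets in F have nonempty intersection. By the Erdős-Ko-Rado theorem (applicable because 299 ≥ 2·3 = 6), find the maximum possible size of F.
max |F| = C(298, 2) = 44253

Erdős-Ko-Rado (1961): when n ≥ 2k, max |F| = C(n−1, k−1). The bound is attained by the star {A : i ∈ A} for any fixed i ∈ [n]. Here C(299−1, 3−1) = C(298, 2) = 44253.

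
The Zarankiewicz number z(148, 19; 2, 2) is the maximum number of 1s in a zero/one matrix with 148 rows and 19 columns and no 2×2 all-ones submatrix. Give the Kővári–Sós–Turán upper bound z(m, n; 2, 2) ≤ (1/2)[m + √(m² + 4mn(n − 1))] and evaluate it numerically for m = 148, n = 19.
z(148, 19; 2, 2) ≤ (1/2)[148 + √(148² + 4·148·19·18)] = (1/2)[148 + √224368] = 310.8375

Kővári–Sós–Turán: let r_1, ..., r_148 be the row sums and z = Σ r_i the total number of 1s. Each pair of columns can share at most one row with both entries 1 (else a 2×2 all-ones block appears), so Σ_i C(r_i, 2) ≤ C(19, 2) = 171. By convexity Σ_i C(r_i, 2) ≥ 148·C(z/148, 2) = z(z − 148)/(2·148), giving z² − 148z − 148·19·18 ≤ 0 and hence z ≤ (1/2)[148 + √(21904 + 4·50616)] = (1/2)[148 + √224368] ≈ (1/2)(148 + 473.675) = 310.8375.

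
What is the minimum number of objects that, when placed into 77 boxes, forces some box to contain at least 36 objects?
n = (36 − 1)·77 + 1 = 2696

By the generalised pigeonhole principle, to guarantee some box contains ≥ r objects we need more than (r − 1) · k objects total. Threshold: n = (r − 1) · k + 1. With r = 36 and k = 77: n = 35 · 77 + 1 = 2695 + 1 = 2696. For n = 2695 = 35 · 77, we can put exactly 35 objects in every box, avoiding 36 in any single one — so 2696 is tight.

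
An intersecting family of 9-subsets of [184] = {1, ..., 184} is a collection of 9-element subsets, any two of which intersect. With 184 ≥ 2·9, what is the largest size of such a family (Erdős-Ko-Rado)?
max |F| = C(183, 8) = 26712344173086

The Erdős-Ko-Rado theorem states: for n ≥ 2k, an intersecting family of k-subsets of an n-element set has size at most C(n − 1, k − 1), with equality for 'star' families {A ⊆ [n] : |A| = k, i ∈ A} (fix an element i). For n = 184, k = 9: C(183, 8) = 26712344173086.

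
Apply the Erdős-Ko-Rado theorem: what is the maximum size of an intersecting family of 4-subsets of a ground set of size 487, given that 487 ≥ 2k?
max |F| = C(486, 3) = 19013940

The Erdős-Ko-Rado theorem states: for n ≥ 2k, an intersecting family of k-subsets of an n-element set has size at most C(n − 1, k − 1), with equality for 'star' families {A ⊆ [n] : |A| = k, i ∈ A} (fix an element i). For n = 487, k = 4: C(486, 3) = 19013940.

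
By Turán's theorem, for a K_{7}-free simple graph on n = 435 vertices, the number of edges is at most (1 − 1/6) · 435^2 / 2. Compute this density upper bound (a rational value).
Turán density bound = (5/6) · 435^2/2 = 315375/4 ≈ 78843.75

Turán's theorem: ex(n, K_{r+1}) is achieved by the complete r-partite Turán graph T(n, r) with parts as balanced as possible, and is at most (1 − 1/r) · n^2/2. For r = 6, n = 435: the density bound is (5/6) · 189225/2 = 315375/4 ≈ 78843.75. The integer-valued extremum is e(T(435, 6)) = 78843, which is strictly less than the density bound 315375/4 since 6 ∤ 435 (the parts of T(435, 6) cannot all be equal).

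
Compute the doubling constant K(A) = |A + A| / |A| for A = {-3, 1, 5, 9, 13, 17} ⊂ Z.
K = |A + A| / |A| = 11/6

Enumerate A + A = {a + b : a, b ∈ A}. With |A| = 6, there are |A|^2 = 36 ordered sum pairs; collecting distinct values, A + A = {-6, -2, 2, 6, 10, 14, 18, 22, 26, 30, 34}, so |A + A| = 11. Thus K = 11/6. Here |A + A| = 2|A| − 1 = 11, the minimum possible — so K = 11/6 is minimal, which holds iff A is an arithmetic progression.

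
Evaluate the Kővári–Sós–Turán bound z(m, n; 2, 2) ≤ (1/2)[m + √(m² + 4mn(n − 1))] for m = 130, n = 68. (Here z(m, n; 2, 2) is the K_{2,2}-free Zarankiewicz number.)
z(130, 68; 2, 2) ≤ (1/2)[130 + √(130² + 4·130·68·67)] = (1/2)[130 + √2386020] = 837.3374

Kővári–Sós–Turán: let r_1, ..., r_130 be the row sums and z = Σ r_i the total number of 1s. Each pair of columns can share at most one row with both entries 1 (else a 2×2 all-ones block appears), so Σ_i C(r_i, 2) ≤ C(68, 2) = 2278. By convexity Σ_i C(r_i, 2) ≥ 130·C(z/130, 2) = z(z − 130)/(2·130), giving z² − 130z − 130·68·67 ≤ 0 and hence z ≤ (1/2)[130 + √(16900 + 4·592280)] = (1/2)[130 + √2386020] ≈ (1/2)(130 + 1544.6747) = 837.3374.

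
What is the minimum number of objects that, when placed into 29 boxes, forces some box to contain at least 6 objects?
n = (6 − 1)·29 + 1 = 146

By the generalised pigeonhole principle, to guarantee some box contains ≥ r objects we need more than (r − 1) · k objects total. Threshold: n = (r − 1) · k + 1. With r = 6 and k = 29: n = 5 · 29 + 1 = 145 + 1 = 146. For n = 145 = 5 · 29, we can put exactly 5 objects in every box, avoiding 6 in any single one — so 146 is tight.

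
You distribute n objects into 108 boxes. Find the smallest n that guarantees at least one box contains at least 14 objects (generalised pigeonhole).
n = (14 − 1)·108 + 1 = 1405

By the generalised pigeonhole principle, to guarantee some box contains ≥ r objects we need more than (r − 1) · k objects total. Threshold: n = (r − 1) · k + 1. With r = 14 and k = 108: n = 13 · 108 + 1 = 1404 + 1 = 1405. For n = 1404 = 13 · 108, we can put exactly 13 objects in every box, avoiding 14 in any single one — so 1405 is tight.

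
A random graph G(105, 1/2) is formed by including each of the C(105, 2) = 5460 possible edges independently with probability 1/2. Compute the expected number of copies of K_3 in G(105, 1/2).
E[# K_3] = C(105, 3) · (1/2)^C(3, 2) = 187460 / 2^3 = 46865/2 = 23432.5

For each 3-subset S of vertices (there are C(105, 3) = 187460 such S), let X_S = 1 if S induces a K_3 (all C(3, 2) = 3 edges present). Then P(X_S = 1) = (1/2)^3 = 1/8. By linearity of expectation, E[# K_3] = C(105, 3) · (1/2)^3 = 187460 / 8 = 46865/2 = 23432.5.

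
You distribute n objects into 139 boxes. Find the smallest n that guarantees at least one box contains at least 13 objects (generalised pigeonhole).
n = (13 − 1)·139 + 1 = 1669

By the generalised pigeonhole principle, to guarantee some box contains ≥ r objects we need more than (r − 1) · k objects total. Threshold: n = (r − 1) · k + 1. With r = 13 and k = 139: n = 12 · 139 + 1 = 1668 + 1 = 1669. For n = 1668 = 12 · 139, we can put exactly 12 objects in every box, avoiding 13 in any single one — so 1669 is tight.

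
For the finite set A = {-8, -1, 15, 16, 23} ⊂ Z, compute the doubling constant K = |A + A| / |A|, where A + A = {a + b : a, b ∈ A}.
K = |A + A| / |A| = 14/5

Enumerate A + A = {a + b : a, b ∈ A}. With |A| = 5, there are |A|^2 = 25 ordered sum pairs; collecting distinct values, A + A = {-16, -9, -2, 7, 8, 14, 15, 22, 30, 31, 32, 38, 39, 46}, so |A + A| = 14. Thus K = 14/5. For comparison, the minimum possible |A + A| over all 5-element sets is 2·5 − 1 = 9 (so min K = 9/5), attained only by arithmetic progressions.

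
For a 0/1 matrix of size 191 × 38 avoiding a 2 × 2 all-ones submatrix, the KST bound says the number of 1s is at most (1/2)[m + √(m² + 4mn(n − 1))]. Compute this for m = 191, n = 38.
z(191, 38; 2, 2) ≤ (1/2)[191 + √(191² + 4·191·38·37)] = (1/2)[191 + √1110665] = 622.4405

Kővári–Sós–Turán: let r_1, ..., r_191 be the row sums and z = Σ r_i the total number of 1s. Each pair of columns can share at most one row with both entries 1 (else a 2×2 all-ones block appears), so Σ_i C(r_i, 2) ≤ C(38, 2) = 703. By convexity Σ_i C(r_i, 2) ≥ 191·C(z/191, 2) = z(z − 191)/(2·191), giving z² − 191z − 191·38·37 ≤ 0 and hence z ≤ (1/2)[191 + √(36481 + 4·268546)] = (1/2)[191 + √1110665] ≈ (1/2)(191 + 1053.8809) = 622.4405.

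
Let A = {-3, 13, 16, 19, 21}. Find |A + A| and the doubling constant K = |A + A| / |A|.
K = |A + A| / |A| = 14/5

Enumerate A + A = {a + b : a, b ∈ A}. With |A| = 5, there are |A|^2 = 25 ordered sum pairs; collecting distinct values, A + A = {-6, 10, 13, 16, 18, 26, 29, 32, 34, 35, 37, 38, 40, 42}, so |A + A| = 14. Thus K = 14/5. For comparison, the minimum possible |A + A| over all 5-element sets is 2·5 − 1 = 9 (so min K = 9/5), attained only by arithmetic progressions.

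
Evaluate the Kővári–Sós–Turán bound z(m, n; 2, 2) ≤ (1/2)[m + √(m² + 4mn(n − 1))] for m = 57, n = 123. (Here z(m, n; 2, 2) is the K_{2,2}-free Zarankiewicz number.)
z(57, 123; 2, 2) ≤ (1/2)[57 + √(57² + 4·57·123·122)] = (1/2)[57 + √3424617] = 953.786

Kővári–Sós–Turán: let r_1, ..., r_57 be the row sums and z = Σ r_i the total number of 1s. Each pair of columns can share at most one row with both entries 1 (else a 2×2 all-ones block appears), so Σ_i C(r_i, 2) ≤ C(123, 2) = 7503. By convexity Σ_i C(r_i, 2) ≥ 57·C(z/57, 2) = z(z − 57)/(2·57), giving z² − 57z − 57·123·122 ≤ 0 and hence z ≤ (1/2)[57 + √(3249 + 4·855342)] = (1/2)[57 + √3424617] ≈ (1/2)(57 + 1850.5721) = 953.786.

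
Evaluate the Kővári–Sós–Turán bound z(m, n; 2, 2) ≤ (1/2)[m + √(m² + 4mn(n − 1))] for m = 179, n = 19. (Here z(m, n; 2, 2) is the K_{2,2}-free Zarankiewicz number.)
z(179, 19; 2, 2) ≤ (1/2)[179 + √(179² + 4·179·19·18)] = (1/2)[179 + √276913] = 352.6126

Kővári–Sós–Turán: let r_1, ..., r_179 be the row sums and z = Σ r_i the total number of 1s. Each pair of columns can share at most one row with both entries 1 (else a 2×2 all-ones block appears), so Σ_i C(r_i, 2) ≤ C(19, 2) = 171. By convexity Σ_i C(r_i, 2) ≥ 179·C(z/179, 2) = z(z − 179)/(2·179), giving z² − 179z − 179·19·18 ≤ 0 and hence z ≤ (1/2)[179 + √(32041 + 4·61218)] = (1/2)[179 + √276913] ≈ (1/2)(179 + 526.2252) = 352.6126.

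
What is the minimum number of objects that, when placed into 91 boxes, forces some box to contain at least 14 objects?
n = (14 − 1)·91 + 1 = 1184

By the generalised pigeonhole principle, to guarantee some box contains ≥ r objects we need more than (r − 1) · k objects total. Threshold: n = (r − 1) · k + 1. With r = 14 and k = 91: n = 13 · 91 + 1 = 1183 + 1 = 1184. For n = 1183 = 13 · 91, we can put exactly 13 objects in every box, avoiding 14 in any single one — so 1184 is tight.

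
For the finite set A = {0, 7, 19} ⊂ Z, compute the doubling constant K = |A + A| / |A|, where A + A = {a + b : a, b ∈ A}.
K = |A + A| / |A| = 6/3 = 2

Enumerate A + A = {a + b : a, b ∈ A}. With |A| = 3, there are |A|^2 = 9 ordered sum pairs; collecting distinct values, A + A = {0, 7, 14, 19, 26, 38}, so |A + A| = 6. Thus K = 6/3 = 2. For comparison, the minimum possible |A + A| over all 3-element sets is 2·3 − 1 = 5 (so min K = 5/3), attained only by arithmetic progressions.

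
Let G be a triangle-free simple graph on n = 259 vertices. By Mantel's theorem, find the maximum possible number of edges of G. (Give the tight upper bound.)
ex(259, K_3) = ⌊259^2/4⌋ = 16770

Mantel (1907): a triangle-free graph on n vertices has at most ⌊n^2/4⌋ edges, with equality for the complete bipartite graph K_{⌊n/2⌋, ⌈n/2⌉}. For n = 259: ⌊259^2/4⌋ = ⌊67081/4⌋ = 16770. The extremal graph is K_{129, 130}, which has 129·130 = 16770 edges.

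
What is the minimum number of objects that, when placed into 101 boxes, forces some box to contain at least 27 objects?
n = (27 − 1)·101 + 1 = 2627

By the generalised pigeonhole principle, to guarantee some box contains ≥ r objects we need more than (r − 1) · k objects total. Threshold: n = (r − 1) · k + 1. With r = 27 and k = 101: n = 26 · 101 + 1 = 2626 + 1 = 2627. For n = 2626 = 26 · 101, we can put exactly 26 objects in every box, avoiding 27 in any single one — so 2627 is tight.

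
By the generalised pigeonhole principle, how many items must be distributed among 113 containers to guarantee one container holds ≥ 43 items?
n = (43 − 1)·113 + 1 = 4747

By the generalised pigeonhole principle, to guarantee some box contains ≥ r objects we need more than (r − 1) · k objects total. Threshold: n = (r − 1) · k + 1. With r = 43 and k = 113: n = 42 · 113 + 1 = 4746 + 1 = 4747. For n = 4746 = 42 · 113, we can put exactly 42 objects in every box, avoiding 43 in any single one — so 4747 is tight.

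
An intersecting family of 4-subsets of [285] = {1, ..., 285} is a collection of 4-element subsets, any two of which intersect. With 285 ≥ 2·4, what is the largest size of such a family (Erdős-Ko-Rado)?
max |F| = C(284, 3) = 3777484

The Erdős-Ko-Rado theorem states: for n ≥ 2k, an intersecting family of k-subsets of an n-element set has size at most C(n − 1, k − 1), with equality for 'star' families {A ⊆ [n] : |A| = k, i ∈ A} (fix an element i). For n = 285, k = 4: C(284, 3) = 3777484.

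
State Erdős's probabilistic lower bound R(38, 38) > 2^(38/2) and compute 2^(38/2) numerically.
2^(38/2) = 524288; so R(38, 38) > 524288

Colour each edge of K_n uniformly at random with red/blue. The expected number of monochromatic K_38 is C(n, 38) · 2 · 2^(−C(38,2)). If C(n, 38) · 2^(1 − C(38,2)) < 1, then with positive probability no monochromatic K_38 exists, so R(38, 38) > n. The standard estimate C(n, 38) ≤ n^38/38! shows this inequality holds whenever n ≤ 2^(38/2) (since 38! · 2^(C(38,2) − 1) > 2^(38^2/2) ≥ n^38). Hence R(38, 38) > 2^(38/2) = 524288.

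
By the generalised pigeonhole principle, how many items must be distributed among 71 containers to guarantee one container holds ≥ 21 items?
n = (21 − 1)·71 + 1 = 1421

By the generalised pigeonhole principle, to guarantee some box contains ≥ r objects we need more than (r − 1) · k objects total. Threshold: n = (r − 1) · k + 1. With r = 21 and k = 71: n = 20 · 71 + 1 = 1420 + 1 = 1421. For n = 1420 = 20 · 71, we can put exactly 20 objects in every box, avoiding 21 in any single one — so 1421 is tight.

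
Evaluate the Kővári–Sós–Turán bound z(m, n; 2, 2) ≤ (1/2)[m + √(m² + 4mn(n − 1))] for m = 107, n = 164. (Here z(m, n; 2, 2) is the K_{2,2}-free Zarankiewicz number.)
z(107, 164; 2, 2) ≤ (1/2)[107 + √(107² + 4·107·164·163)] = (1/2)[107 + √11452745] = 1745.5952

Kővári–Sós–Turán: let r_1, ..., r_107 be the row sums and z = Σ r_i the total number of 1s. Each pair of columns can share at most one row with both entries 1 (else a 2×2 all-ones block appears), so Σ_i C(r_i, 2) ≤ C(164, 2) = 13366. By convexity Σ_i C(r_i, 2) ≥ 107·C(z/107, 2) = z(z − 107)/(2·107), giving z² − 107z − 107·164·163 ≤ 0 and hence z ≤ (1/2)[107 + √(11449 + 4·2860324)] = (1/2)[107 + √11452745] ≈ (1/2)(107 + 3384.1904) = 1745.5952.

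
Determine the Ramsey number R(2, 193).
R(2, 193) = 193

R(2, k) = k for all k ≥ 2: in a 2-colouring of K_k, either some edge is red (a red K_2) or all edges are blue (a blue K_k). And K_{192} coloured all-blue has no blue K_193, so R(2, 193) > 192. Hence R(2, 193) = 193.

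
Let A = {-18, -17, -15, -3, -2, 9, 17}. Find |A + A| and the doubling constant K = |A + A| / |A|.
K = |A + A| / |A| = 26/7

Enumerate A + A = {a + b : a, b ∈ A}. With |A| = 7, there are |A|^2 = 49 ordered sum pairs; collecting distinct values, A + A = {-36, -35, -34, -33, -32, -30, -21, -20, -19, -18, -17, -9, -8, -6, -5, -4, -1, 0, 2, 6, 7, 14, 15, 18, 26, 34}, so |A + A| = 26. Thus K = 26/7. For comparison, the minimum possible |A + A| over all 7-element sets is 2·7 − 1 = 13 (so min K = 13/7), attained only by arithmetic progressions.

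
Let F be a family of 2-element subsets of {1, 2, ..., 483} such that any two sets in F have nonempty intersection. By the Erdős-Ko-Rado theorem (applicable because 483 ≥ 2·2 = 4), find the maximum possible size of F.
max |F| = C(482, 1) = 482

Erdős-Ko-Rado (1961): when n ≥ 2k, max |F| = C(n−1, k−1). The bound is attained by the star {A : i ∈ A} for any fixed i ∈ [n]. Here C(483−1, 2−1) = C(482, 1) = 482.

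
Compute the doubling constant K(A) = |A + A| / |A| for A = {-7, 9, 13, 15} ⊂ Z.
K = |A + A| / |A| = 10/4 = 5/2

Enumerate A + A = {a + b : a, b ∈ A}. With |A| = 4, there are |A|^2 = 16 ordered sum pairs; collecting distinct values, A + A = {-14, 2, 6, 8, 18, 22, 24, 26, 28, 30}, so |A + A| = 10. Thus K = 10/4 = 5/2. For comparison, the minimum possible |A + A| over all 4-element sets is 2·4 − 1 = 7 (so min K = 7/4), attained only by arithmetic progressions.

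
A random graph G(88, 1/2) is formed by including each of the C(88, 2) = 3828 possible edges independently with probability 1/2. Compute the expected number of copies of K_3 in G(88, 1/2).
E[# K_3] = C(88, 3) · (1/2)^C(3, 2) = 109736 / 2^3 = 13717

For each 3-subset S of vertices (there are C(88, 3) = 109736 such S), let X_S = 1 if S induces a K_3 (all C(3, 2) = 3 edges present). Then P(X_S = 1) = (1/2)^3 = 1/8. By linearity of expectation, E[# K_3] = C(88, 3) · (1/2)^3 = 109736 / 8 = 13717.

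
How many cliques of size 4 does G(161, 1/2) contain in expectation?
E[# K_4] = C(161, 4) · (1/2)^C(4, 2) = 26964280 / 2^6 = 3370535/8 = 421316.875

For each 4-subset S of vertices (there are C(161, 4) = 26964280 such S), let X_S = 1 if S induces a K_4 (all C(4, 2) = 6 edges present). Then P(X_S = 1) = (1/2)^6 = 1/64. By linearity of expectation, E[# K_4] = C(161, 4) · (1/2)^6 = 26964280 / 64 = 3370535/8 = 421316.875.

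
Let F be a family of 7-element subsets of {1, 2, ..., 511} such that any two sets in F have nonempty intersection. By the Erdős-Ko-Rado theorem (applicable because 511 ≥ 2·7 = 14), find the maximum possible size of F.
max |F| = C(510, 6) = 23728431347335

The Erdős-Ko-Rado theorem states: for n ≥ 2k, an intersecting family of k-subsets of an n-element set has size at most C(n − 1, k − 1), with equality for 'star' families {A ⊆ [n] : |A| = k, i ∈ A} (fix an element i). For n = 511, k = 7: C(510, 6) = 23728431347335.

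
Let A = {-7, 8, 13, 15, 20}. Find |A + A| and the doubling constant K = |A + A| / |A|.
K = |A + A| / |A| = 14/5

Enumerate A + A = {a + b : a, b ∈ A}. With |A| = 5, there are |A|^2 = 25 ordered sum pairs; collecting distinct values, A + A = {-14, 1, 6, 8, 13, 16, 21, 23, 26, 28, 30, 33, 35, 40}, so |A + A| = 14. Thus K = 14/5. For comparison, the minimum possible |A + A| over all 5-element sets is 2·5 − 1 = 9 (so min K = 9/5), attained only by arithmetic progressions.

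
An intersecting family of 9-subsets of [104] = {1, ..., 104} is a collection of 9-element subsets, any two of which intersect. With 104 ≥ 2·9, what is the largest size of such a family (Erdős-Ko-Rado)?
max |F| = C(103, 8) = 237762021420

The Erdős-Ko-Rado theorem states: for n ≥ 2k, an intersecting family of k-subsets of an n-element set has size at most C(n − 1, k − 1), with equality for 'star' families {A ⊆ [n] : |A| = k, i ∈ A} (fix an element i). For n = 104, k = 9: C(103, 8) = 237762021420.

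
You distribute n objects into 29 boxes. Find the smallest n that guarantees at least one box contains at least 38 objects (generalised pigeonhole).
n = (38 − 1)·29 + 1 = 1074

By the generalised pigeonhole principle, to guarantee some box contains ≥ r objects we need more than (r − 1) · k objects total. Threshold: n = (r − 1) · k + 1. With r = 38 and k = 29: n = 37 · 29 + 1 = 1073 + 1 = 1074. For n = 1073 = 37 · 29, we can put exactly 37 objects in every box, avoiding 38 in any single one — so 1074 is tight.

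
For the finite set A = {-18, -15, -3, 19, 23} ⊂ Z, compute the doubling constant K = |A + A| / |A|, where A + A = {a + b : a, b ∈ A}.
K = |A + A| / |A| = 15/5 = 3

Enumerate A + A = {a + b : a, b ∈ A}. With |A| = 5, there are |A|^2 = 25 ordered sum pairs; collecting distinct values, A + A = {-36, -33, -30, -21, -18, -6, 1, 4, 5, 8, 16, 20, 38, 42, 46}, so |A + A| = 15. Thus K = 15/5 = 3. For comparison, the minimum possible |A + A| over all 5-element sets is 2·5 − 1 = 9 (so min K = 9/5), attained only by arithmetic progressions.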